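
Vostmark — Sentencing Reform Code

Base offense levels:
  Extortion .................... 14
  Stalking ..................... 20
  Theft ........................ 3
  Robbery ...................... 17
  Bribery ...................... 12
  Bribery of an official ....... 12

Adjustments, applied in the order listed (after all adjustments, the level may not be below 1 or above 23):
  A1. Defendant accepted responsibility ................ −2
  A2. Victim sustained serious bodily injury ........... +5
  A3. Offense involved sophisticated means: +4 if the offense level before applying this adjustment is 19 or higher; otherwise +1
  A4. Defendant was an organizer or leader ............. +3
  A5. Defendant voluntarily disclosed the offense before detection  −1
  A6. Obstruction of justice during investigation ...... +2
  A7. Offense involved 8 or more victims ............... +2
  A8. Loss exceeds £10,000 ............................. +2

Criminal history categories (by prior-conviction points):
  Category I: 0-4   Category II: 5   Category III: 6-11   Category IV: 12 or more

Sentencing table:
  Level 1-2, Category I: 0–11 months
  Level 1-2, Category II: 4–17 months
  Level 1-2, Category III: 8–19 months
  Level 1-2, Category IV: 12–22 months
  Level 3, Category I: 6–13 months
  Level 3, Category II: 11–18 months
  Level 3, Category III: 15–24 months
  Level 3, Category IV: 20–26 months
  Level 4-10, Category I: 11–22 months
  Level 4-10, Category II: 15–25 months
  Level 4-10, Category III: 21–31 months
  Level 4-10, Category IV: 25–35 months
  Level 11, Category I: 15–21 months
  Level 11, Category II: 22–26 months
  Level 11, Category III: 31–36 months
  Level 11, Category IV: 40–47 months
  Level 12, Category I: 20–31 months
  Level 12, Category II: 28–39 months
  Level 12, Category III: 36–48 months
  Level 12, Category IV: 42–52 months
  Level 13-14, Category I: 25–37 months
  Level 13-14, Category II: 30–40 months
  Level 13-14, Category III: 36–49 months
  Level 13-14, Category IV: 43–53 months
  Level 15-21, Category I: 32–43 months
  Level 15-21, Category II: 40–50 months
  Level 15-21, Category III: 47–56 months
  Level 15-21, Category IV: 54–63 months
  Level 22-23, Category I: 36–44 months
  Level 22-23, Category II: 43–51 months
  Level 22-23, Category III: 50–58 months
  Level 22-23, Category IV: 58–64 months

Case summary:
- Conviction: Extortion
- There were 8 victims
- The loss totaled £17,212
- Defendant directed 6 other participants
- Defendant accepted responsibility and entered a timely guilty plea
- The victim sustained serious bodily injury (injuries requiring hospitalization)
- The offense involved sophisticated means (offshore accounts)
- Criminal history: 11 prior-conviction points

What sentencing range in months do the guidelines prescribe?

50-58 months

Base offense level for extortion: 14.
A1 applies: 14 − 2 = 12.
A2 applies: 12 + 5 = 17.
A3 applies (level before this adjustment is 17 < 19, so +1): 17 + 1 = 18.
A4 applies: 18 + 3 = 21.
A7 applies: 21 + 2 = 23.
A8 applies: 23 + 2 = 25.
Level 25 exceeds the maximum of 23; capped at 23.
Final offense level: 23.
Criminal history: 11 prior points → Category III (6-11).
Level 23 falls in the 22-23 band.
Grid: Level 22-23 × Category III = 50-58 months.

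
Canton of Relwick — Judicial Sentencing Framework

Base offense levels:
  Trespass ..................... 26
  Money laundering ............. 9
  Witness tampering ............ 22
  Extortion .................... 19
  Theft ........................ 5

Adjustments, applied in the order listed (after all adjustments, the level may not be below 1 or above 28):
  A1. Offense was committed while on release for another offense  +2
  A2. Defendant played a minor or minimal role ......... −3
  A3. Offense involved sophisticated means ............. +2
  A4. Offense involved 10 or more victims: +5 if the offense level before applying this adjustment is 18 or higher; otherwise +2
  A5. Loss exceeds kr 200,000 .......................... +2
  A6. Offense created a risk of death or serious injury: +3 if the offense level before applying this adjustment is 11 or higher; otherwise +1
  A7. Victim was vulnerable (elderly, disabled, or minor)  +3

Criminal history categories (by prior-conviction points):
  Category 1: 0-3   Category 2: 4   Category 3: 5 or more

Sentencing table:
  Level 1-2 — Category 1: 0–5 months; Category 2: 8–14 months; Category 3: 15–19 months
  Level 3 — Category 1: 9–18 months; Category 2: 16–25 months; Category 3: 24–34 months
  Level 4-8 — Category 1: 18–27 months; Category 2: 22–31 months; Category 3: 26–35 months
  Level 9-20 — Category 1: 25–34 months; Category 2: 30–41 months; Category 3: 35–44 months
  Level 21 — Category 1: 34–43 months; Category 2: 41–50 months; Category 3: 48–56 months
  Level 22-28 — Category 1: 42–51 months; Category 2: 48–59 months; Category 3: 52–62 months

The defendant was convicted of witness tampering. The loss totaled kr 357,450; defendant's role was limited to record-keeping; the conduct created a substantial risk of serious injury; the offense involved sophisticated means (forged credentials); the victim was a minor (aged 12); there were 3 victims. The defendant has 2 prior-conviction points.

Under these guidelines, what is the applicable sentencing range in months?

42-51 months

Base offense level for witness tampering: 22.
A1 does not apply.
A2 applies: 22 − 3 = 19.
A3 applies: 19 + 2 = 21.
A5 applies: 21 + 2 = 23.
A6 applies (level before this adjustment is 23 ≥ 11, so +3): 23 + 3 = 26.
A7 applies: 26 + 3 = 29.
Level 29 exceeds the maximum of 28; capped at 28.
Final offense level: 28.
Criminal history: 2 prior points → Category 1 (0-3).
Level 28 falls in the 22-28 band.
Grid: Level 22-28 × Category 1 = 42-51 months.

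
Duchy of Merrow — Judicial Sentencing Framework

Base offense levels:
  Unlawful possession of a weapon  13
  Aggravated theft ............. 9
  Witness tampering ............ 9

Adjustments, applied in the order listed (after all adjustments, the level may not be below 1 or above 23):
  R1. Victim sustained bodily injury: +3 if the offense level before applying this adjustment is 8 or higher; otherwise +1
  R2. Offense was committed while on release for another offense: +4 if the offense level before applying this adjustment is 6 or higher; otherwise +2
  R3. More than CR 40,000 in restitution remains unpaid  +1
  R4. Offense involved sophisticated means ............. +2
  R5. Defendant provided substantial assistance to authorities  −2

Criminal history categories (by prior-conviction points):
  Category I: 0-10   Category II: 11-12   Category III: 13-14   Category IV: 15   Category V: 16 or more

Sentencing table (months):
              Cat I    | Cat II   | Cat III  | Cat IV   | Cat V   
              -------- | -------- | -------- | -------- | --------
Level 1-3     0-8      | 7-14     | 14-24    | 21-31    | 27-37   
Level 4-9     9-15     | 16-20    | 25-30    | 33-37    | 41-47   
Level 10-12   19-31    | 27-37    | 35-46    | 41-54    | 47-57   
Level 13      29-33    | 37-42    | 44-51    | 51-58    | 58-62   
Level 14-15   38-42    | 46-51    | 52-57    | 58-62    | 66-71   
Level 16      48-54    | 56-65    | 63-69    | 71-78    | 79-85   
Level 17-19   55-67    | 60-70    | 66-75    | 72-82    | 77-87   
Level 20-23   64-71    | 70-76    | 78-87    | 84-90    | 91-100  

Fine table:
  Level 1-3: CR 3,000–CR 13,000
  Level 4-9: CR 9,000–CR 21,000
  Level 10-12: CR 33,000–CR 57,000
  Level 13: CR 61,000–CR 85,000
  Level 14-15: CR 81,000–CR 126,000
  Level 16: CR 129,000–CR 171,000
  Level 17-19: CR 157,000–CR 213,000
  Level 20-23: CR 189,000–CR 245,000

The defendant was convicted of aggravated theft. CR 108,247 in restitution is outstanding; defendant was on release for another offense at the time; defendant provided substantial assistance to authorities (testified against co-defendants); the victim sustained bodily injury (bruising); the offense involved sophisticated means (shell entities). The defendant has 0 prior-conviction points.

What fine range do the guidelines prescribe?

Base offense level for aggravated theft: 9.
R1 applies (level before this adjustment is 9 ≥ 8, so +3): 9 + 3 = 12.
R2 applies (level before this adjustment is 12 ≥ 6, so +4): 12 + 4 = 16.
R3 applies: 16 + 1 = 17.
R4 applies: 17 + 2 = 19.
R5 applies: 19 − 2 = 17.
Final offense level: 17.
Level 17 falls in the 17-19 band.
Fine table: Level 17-19 → CR 157,000–CR 213,000.

CR 157,000–CR 213,000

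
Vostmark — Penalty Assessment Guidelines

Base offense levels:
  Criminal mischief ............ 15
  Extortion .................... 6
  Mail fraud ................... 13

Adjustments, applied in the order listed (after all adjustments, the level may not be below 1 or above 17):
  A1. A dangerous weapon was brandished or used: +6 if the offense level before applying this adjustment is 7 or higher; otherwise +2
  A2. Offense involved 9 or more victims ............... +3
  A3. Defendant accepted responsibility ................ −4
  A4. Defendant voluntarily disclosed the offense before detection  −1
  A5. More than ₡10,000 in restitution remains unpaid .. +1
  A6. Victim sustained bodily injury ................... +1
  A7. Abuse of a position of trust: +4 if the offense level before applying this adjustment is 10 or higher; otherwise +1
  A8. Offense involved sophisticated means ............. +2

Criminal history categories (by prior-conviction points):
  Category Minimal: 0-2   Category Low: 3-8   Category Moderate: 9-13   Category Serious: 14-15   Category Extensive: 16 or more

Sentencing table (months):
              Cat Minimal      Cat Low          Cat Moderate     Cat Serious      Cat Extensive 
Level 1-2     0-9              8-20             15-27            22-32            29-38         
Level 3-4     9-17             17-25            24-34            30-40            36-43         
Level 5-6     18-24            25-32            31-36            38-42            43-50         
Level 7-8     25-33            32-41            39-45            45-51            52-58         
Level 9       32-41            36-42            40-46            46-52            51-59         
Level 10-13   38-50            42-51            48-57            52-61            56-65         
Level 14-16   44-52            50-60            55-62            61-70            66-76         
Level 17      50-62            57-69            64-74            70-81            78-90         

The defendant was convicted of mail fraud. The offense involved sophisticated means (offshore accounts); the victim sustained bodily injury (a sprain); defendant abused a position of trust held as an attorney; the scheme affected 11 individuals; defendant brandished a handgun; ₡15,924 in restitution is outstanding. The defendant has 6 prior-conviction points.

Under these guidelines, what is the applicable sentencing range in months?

Base offense level for mail fraud: 13.
A1 applies (level before this adjustment is 13 ≥ 7, so +6): 13 + 6 = 19.
A2 applies: 19 + 3 = 22.
A3 does not apply.
A5 applies: 22 + 1 = 23.
A6 applies: 23 + 1 = 24.
A7 applies (level before this adjustment is 24 ≥ 10, so +4): 24 + 4 = 28.
A8 applies: 28 + 2 = 30.
Level 30 exceeds the maximum of 17; capped at 17.
Final offense level: 17.
Criminal history: 6 prior points → Category Low (3-8).
Level 17 falls in the 17 band.
Grid: Level 17 × Category Low = 57-69 months.

57-69 months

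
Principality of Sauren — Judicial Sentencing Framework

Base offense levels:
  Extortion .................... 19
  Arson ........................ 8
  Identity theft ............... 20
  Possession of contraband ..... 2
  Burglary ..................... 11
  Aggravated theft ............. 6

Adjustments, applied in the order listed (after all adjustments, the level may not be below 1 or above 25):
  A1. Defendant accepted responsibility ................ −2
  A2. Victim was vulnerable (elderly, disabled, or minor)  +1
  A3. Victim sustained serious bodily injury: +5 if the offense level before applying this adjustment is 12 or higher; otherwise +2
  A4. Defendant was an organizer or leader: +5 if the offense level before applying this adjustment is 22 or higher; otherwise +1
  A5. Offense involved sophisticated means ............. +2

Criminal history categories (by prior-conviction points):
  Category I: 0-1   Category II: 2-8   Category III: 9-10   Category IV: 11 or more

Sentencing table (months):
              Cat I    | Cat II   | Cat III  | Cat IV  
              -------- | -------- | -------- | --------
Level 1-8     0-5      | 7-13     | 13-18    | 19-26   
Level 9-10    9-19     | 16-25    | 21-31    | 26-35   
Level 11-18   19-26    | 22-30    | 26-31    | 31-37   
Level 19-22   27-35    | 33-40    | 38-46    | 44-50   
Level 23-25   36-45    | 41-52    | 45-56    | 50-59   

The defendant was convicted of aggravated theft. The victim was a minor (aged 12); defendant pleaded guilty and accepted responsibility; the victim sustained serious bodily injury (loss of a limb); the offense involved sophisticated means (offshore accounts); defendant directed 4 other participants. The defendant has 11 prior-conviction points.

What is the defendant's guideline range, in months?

Base offense level for aggravated theft: 6.
A1 applies: 6 − 2 = 4.
A2 applies: 4 + 1 = 5.
A3 applies (level before this adjustment is 5 < 12, so +2): 5 + 2 = 7.
A4 applies (level before this adjustment is 7 < 22, so +1): 7 + 1 = 8.
A5 applies: 8 + 2 = 10.
Final offense level: 10.
Criminal history: 11 prior points → Category IV (11+).
Level 10 falls in the 9-10 band.
Grid: Level 9-10 × Category IV = 26-35 months.

26-35 months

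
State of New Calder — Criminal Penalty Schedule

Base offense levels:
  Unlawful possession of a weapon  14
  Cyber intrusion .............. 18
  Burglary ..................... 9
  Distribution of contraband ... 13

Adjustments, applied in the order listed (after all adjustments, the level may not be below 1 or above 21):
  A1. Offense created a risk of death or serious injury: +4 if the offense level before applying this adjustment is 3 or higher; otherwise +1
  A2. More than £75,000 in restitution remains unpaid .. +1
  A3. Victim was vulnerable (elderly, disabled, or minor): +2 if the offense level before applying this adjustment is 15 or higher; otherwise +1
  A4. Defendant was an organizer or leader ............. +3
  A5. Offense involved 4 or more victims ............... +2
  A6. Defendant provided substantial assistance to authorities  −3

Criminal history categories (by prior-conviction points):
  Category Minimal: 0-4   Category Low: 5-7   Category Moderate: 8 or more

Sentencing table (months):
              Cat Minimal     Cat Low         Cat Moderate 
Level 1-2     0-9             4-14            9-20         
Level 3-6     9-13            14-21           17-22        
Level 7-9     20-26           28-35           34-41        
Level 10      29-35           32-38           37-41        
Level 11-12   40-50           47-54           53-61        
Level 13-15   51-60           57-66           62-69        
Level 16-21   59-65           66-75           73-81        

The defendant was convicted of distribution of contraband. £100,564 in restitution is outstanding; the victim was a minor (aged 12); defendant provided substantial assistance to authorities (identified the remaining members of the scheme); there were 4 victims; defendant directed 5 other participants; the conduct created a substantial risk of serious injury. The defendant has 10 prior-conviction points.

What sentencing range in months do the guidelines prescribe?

73-81 months

Base offense level for distribution of contraband: 13.
A1 applies (level before this adjustment is 13 ≥ 3, so +4): 13 + 4 = 17.
A2 applies: 17 + 1 = 18.
A3 applies (level before this adjustment is 18 ≥ 15, so +2): 18 + 2 = 20.
A4 applies: 20 + 3 = 23.
A5 applies: 23 + 2 = 25.
A6 applies: 25 − 3 = 22.
Level 22 exceeds the maximum of 21; capped at 21.
Final offense level: 21.
Criminal history: 10 prior points → Category Moderate (8+).
Level 21 falls in the 16-21 band.
Grid: Level 16-21 × Category Moderate = 73-81 months.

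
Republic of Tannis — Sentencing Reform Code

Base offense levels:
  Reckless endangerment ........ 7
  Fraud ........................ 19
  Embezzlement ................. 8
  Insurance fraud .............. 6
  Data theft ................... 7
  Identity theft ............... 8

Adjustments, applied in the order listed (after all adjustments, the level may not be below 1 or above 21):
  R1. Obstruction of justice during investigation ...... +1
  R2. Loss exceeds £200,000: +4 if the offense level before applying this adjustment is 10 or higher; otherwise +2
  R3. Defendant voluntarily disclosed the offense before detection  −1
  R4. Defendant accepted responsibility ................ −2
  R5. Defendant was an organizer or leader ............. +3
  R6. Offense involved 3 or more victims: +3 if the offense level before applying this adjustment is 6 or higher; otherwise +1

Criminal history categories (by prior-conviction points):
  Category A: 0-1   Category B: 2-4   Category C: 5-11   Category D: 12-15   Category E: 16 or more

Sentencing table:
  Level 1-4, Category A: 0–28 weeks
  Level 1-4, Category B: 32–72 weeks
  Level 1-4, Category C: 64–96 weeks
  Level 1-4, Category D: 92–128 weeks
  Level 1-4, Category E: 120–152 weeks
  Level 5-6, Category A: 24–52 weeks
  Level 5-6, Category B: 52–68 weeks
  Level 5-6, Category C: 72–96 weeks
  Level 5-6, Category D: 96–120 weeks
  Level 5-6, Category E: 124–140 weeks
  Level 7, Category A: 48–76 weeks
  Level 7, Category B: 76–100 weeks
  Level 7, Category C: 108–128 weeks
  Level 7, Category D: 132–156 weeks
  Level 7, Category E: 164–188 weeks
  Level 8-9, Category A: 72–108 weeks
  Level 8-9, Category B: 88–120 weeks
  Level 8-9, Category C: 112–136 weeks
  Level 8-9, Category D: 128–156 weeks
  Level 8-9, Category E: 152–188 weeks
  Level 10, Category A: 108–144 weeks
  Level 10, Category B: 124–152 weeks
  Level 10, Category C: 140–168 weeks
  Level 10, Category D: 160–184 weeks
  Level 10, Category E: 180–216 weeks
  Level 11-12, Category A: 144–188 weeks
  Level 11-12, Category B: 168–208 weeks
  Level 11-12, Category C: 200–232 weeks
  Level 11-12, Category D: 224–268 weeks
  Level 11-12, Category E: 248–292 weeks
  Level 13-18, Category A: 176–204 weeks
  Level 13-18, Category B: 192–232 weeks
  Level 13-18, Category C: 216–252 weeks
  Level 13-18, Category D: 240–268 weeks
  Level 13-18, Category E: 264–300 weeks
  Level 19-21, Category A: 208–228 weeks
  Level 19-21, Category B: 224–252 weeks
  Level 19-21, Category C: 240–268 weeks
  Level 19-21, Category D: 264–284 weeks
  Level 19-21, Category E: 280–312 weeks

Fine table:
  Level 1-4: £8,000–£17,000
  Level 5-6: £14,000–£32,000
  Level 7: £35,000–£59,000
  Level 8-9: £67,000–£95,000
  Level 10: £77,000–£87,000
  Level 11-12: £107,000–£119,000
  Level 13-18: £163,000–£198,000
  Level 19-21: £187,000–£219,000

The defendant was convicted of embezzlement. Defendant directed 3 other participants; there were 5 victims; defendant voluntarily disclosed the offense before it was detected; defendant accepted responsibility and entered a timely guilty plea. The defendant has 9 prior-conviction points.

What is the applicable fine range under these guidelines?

£107,000–£119,000

Base offense level for embezzlement: 8.
R3 applies: 8 − 1 = 7.
R4 applies: 7 − 2 = 5.
R5 applies: 5 + 3 = 8.
R6 applies (level before this adjustment is 8 ≥ 6, so +3): 8 + 3 = 11.
Final offense level: 11.
Level 11 falls in the 11-12 band.
Fine table: Level 11-12 → £107,000–£119,000.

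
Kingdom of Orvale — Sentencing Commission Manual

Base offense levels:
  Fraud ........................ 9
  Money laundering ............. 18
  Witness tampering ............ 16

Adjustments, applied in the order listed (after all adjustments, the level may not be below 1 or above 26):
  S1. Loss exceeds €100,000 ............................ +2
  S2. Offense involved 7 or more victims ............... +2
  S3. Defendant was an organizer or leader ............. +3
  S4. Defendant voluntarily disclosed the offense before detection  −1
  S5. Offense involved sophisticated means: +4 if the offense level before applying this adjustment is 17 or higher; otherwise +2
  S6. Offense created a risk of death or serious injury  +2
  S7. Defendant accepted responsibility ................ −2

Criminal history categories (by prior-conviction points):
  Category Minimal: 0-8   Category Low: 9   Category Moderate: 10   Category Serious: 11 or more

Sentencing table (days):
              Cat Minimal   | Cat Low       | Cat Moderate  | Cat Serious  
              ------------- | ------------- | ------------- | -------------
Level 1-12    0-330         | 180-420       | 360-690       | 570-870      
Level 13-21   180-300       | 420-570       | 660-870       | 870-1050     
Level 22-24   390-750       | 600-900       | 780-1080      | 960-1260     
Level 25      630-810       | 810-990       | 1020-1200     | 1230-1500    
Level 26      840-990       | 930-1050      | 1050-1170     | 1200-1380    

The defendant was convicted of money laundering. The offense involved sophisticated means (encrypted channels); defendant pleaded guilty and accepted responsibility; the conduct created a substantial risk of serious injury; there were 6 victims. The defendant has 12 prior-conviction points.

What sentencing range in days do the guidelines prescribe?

960-1260 days

Base offense level for money laundering: 18.
S1 does not apply.
S5 applies (level before this adjustment is 18 ≥ 17, so +4): 18 + 4 = 22.
S6 applies: 22 + 2 = 24.
S7 applies: 24 − 2 = 22.
Final offense level: 22.
Criminal history: 12 prior points → Category Serious (11+).
Level 22 falls in the 22-24 band.
Grid: Level 22-24 × Category Serious = 960-1260 days.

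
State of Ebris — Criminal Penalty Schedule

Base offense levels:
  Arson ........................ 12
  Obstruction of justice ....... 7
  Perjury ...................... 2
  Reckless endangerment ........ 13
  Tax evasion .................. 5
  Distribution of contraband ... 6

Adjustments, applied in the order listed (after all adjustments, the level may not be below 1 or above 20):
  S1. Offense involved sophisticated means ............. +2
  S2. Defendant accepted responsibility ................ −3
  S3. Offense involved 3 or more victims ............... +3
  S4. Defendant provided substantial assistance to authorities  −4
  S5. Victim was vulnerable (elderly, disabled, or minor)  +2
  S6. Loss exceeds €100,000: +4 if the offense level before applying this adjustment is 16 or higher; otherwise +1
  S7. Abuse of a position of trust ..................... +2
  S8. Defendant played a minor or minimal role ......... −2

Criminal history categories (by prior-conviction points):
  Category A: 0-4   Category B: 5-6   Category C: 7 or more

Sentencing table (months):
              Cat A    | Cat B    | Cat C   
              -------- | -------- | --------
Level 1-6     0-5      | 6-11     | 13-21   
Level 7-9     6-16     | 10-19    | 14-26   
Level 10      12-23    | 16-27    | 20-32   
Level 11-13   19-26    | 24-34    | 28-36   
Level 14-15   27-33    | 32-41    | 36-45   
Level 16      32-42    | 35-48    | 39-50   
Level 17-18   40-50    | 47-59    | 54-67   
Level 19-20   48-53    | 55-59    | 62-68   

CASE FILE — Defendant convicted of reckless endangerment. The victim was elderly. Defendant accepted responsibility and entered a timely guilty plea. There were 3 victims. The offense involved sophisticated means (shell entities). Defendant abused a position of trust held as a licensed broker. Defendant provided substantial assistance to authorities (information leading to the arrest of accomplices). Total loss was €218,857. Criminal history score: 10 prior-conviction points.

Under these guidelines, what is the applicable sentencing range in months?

39-50 months

Base offense level for reckless endangerment: 13.
S1 applies: 13 + 2 = 15.
S2 applies: 15 − 3 = 12.
S3 applies: 12 + 3 = 15.
S4 applies: 15 − 4 = 11.
S5 applies: 11 + 2 = 13.
S6 applies (level before this adjustment is 13 < 16, so +1): 13 + 1 = 14.
S7 applies: 14 + 2 = 16.
S8 does not apply.
Final offense level: 16.
Criminal history: 10 prior points → Category C (7+).
Level 16 falls in the 16 band.
Grid: Level 16 × Category C = 39-50 months.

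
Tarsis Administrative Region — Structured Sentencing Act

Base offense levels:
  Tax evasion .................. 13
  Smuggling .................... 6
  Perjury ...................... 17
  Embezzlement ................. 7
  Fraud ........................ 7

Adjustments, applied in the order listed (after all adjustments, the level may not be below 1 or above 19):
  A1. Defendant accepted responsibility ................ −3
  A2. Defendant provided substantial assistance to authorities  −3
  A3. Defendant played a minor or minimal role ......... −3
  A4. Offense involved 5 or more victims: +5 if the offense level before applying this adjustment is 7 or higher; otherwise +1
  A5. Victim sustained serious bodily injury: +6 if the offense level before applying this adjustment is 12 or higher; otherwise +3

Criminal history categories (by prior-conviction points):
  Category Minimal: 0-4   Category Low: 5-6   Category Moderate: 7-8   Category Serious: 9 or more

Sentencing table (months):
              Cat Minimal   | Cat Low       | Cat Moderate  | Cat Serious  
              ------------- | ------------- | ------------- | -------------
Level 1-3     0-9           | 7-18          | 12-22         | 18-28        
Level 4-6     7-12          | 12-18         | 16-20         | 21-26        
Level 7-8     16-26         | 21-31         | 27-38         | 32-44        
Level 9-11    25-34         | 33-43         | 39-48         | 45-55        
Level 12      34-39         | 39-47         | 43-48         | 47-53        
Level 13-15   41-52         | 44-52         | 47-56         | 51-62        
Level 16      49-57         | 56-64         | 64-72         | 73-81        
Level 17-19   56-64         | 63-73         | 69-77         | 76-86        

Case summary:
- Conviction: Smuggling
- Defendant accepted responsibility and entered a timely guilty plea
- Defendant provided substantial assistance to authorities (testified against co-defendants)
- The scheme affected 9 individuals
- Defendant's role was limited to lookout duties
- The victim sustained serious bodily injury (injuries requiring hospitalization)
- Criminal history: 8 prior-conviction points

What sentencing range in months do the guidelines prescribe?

12-22 months

Base offense level for smuggling: 6.
A1 applies: 6 − 3 = 3.
A2 applies: 3 − 3 = 0.
A3 applies: 0 − 3 = -3.
A4 applies (level before this adjustment is -3 < 7, so +1): -3 + 1 = -2.
A5 applies (level before this adjustment is -2 < 12, so +3): -2 + 3 = 1.
Final offense level: 1.
Criminal history: 8 prior points → Category Moderate (7-8).
Level 1 falls in the 1-3 band.
Grid: Level 1-3 × Category Moderate = 12-22 months.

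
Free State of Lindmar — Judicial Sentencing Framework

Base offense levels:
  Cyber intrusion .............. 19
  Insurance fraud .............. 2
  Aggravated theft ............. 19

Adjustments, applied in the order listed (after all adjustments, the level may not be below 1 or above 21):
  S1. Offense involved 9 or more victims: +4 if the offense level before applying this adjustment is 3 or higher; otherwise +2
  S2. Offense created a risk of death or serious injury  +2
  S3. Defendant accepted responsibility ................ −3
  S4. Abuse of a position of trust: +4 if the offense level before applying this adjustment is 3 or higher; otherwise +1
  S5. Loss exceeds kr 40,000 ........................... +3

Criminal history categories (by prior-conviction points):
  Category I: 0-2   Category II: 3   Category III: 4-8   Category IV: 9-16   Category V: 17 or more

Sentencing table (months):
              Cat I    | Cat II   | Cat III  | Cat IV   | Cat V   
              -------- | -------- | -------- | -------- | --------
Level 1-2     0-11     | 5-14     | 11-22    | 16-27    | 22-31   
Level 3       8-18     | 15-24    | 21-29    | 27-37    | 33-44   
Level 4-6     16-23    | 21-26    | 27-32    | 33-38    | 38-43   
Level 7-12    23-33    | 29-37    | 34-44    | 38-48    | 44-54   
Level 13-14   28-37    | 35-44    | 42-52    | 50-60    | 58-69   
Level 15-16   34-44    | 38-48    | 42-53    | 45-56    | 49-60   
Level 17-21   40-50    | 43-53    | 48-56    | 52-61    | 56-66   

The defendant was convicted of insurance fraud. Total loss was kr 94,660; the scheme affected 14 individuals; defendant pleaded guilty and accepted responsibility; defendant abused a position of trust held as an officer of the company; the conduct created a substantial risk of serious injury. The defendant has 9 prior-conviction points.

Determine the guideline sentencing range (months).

Base offense level for insurance fraud: 2.
S1 applies (level before this adjustment is 2 < 3, so +2): 2 + 2 = 4.
S2 applies: 4 + 2 = 6.
S3 applies: 6 − 3 = 3.
S4 applies (level before this adjustment is 3 ≥ 3, so +4): 3 + 4 = 7.
S5 applies: 7 + 3 = 10.
Final offense level: 10.
Criminal history: 9 prior points → Category IV (9-16).
Level 10 falls in the 7-12 band.
Grid: Level 7-12 × Category IV = 38-48 months.

38-48 months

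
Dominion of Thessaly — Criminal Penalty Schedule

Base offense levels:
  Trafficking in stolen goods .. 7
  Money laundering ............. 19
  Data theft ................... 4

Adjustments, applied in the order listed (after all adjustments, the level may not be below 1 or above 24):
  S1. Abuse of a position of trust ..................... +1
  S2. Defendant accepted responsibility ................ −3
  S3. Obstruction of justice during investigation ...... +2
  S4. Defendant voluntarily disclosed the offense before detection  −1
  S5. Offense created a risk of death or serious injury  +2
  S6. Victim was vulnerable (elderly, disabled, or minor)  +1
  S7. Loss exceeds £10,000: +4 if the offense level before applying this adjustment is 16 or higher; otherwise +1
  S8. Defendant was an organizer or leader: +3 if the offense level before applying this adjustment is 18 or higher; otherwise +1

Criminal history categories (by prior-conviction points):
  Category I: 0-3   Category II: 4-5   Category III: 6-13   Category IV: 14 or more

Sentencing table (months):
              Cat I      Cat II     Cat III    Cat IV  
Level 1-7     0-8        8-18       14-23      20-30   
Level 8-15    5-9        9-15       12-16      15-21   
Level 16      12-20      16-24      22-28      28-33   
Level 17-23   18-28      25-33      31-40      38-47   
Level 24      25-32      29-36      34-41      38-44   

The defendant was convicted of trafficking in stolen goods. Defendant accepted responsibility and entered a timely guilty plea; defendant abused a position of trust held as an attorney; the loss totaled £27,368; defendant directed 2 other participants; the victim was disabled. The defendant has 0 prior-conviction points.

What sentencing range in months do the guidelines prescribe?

5-9 months

Base offense level for trafficking in stolen goods: 7.
S1 applies: 7 + 1 = 8.
S2 applies: 8 − 3 = 5.
S3 does not apply.
S6 applies: 5 + 1 = 6.
S7 applies (level before this adjustment is 6 < 16, so +1): 6 + 1 = 7.
S8 applies (level before this adjustment is 7 < 18, so +1): 7 + 1 = 8.
Final offense level: 8.
Criminal history: 0 prior points → Category I (0-3).
Level 8 falls in the 8-15 band.
Grid: Level 8-15 × Category I = 5-9 months.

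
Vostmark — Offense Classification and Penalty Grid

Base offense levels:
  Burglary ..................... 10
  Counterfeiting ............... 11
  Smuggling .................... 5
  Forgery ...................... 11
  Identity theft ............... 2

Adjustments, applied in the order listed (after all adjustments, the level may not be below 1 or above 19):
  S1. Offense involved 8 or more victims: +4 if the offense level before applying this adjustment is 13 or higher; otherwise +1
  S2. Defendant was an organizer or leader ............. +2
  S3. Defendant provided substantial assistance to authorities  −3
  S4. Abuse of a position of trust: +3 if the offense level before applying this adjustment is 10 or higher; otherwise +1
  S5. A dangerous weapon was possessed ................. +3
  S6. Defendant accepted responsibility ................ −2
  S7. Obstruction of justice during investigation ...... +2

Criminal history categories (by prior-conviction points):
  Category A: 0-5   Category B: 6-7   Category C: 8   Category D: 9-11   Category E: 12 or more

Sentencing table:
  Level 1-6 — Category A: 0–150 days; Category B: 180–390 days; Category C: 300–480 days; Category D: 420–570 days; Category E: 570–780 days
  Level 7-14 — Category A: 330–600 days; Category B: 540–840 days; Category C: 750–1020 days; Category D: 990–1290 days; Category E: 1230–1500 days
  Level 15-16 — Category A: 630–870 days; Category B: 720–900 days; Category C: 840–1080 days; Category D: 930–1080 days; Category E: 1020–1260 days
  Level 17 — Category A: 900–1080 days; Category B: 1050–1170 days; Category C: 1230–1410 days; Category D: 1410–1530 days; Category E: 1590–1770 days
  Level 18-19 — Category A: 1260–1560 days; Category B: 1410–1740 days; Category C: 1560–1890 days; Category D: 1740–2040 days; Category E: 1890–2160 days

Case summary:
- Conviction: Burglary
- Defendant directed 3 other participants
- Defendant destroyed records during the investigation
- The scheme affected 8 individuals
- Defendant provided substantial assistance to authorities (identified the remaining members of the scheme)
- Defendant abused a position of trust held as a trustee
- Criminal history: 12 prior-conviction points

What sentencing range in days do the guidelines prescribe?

Base offense level for burglary: 10.
S1 applies (level before this adjustment is 10 < 13, so +1): 10 + 1 = 11.
S2 applies: 11 + 2 = 13.
S3 applies: 13 − 3 = 10.
S4 applies (level before this adjustment is 10 ≥ 10, so +3): 10 + 3 = 13.
S6 does not apply.
S7 applies: 13 + 2 = 15.
Final offense level: 15.
Criminal history: 12 prior points → Category E (12+).
Level 15 falls in the 15-16 band.
Grid: Level 15-16 × Category E = 1020-1260 days.

1020-1260 days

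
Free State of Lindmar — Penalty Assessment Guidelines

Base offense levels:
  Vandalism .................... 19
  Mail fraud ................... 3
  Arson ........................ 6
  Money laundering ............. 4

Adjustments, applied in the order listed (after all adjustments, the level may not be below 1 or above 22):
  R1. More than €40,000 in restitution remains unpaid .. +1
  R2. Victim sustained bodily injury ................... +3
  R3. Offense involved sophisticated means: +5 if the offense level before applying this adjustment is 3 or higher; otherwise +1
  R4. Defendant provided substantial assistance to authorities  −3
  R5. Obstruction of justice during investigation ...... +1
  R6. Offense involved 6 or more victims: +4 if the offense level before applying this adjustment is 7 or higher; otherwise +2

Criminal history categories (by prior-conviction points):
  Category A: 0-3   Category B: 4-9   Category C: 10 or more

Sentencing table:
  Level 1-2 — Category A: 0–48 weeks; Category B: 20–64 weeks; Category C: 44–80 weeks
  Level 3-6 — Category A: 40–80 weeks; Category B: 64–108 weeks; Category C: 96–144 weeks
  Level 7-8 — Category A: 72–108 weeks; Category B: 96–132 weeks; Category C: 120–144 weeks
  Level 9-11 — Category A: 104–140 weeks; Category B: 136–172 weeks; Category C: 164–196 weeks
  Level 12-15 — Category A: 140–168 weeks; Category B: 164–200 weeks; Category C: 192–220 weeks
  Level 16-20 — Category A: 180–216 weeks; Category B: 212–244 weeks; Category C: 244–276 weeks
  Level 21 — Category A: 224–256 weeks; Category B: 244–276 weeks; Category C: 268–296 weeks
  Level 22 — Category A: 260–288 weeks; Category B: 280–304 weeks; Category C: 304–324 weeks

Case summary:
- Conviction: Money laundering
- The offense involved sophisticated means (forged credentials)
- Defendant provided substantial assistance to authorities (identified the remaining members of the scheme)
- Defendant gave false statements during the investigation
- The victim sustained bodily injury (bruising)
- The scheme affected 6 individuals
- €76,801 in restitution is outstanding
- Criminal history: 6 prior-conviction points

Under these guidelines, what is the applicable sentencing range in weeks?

Base offense level for money laundering: 4.
R1 applies: 4 + 1 = 5.
R2 applies: 5 + 3 = 8.
R3 applies (level before this adjustment is 8 ≥ 3, so +5): 8 + 5 = 13.
R4 applies: 13 − 3 = 10.
R5 applies: 10 + 1 = 11.
R6 applies (level before this adjustment is 11 ≥ 7, so +4): 11 + 4 = 15.
Final offense level: 15.
Criminal history: 6 prior points → Category B (4-9).
Level 15 falls in the 12-15 band.
Grid: Level 12-15 × Category B = 164-200 weeks.

164-200 weeks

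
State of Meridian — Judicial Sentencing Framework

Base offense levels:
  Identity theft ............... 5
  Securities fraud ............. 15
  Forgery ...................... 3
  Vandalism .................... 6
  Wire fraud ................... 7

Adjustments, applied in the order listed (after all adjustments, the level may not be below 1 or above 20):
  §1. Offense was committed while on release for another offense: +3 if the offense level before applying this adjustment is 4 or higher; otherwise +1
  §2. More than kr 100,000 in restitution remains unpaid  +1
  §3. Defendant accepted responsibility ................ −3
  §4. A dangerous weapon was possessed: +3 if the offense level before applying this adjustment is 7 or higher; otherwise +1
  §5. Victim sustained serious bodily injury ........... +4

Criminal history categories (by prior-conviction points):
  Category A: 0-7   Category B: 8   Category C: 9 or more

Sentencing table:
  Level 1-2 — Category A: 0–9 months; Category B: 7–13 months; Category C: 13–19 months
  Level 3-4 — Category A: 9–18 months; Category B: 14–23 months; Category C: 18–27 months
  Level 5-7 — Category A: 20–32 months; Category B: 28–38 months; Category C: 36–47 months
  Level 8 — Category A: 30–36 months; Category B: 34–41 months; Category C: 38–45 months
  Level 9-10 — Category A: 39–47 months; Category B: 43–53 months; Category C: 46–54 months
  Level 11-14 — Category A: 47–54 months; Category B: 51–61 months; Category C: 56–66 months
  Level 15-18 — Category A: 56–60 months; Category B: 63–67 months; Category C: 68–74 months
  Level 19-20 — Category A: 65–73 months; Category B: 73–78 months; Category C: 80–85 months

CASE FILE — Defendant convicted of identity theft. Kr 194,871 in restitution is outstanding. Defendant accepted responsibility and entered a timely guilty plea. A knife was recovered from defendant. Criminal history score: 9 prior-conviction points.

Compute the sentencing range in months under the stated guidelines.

18-27 months

Base offense level for identity theft: 5.
§2 applies: 5 + 1 = 6.
§3 applies: 6 − 3 = 3.
§4 applies (level before this adjustment is 3 < 7, so +1): 3 + 1 = 4.
§5 does not apply.
Final offense level: 4.
Criminal history: 9 prior points → Category C (9+).
Level 4 falls in the 3-4 band.
Grid: Level 3-4 × Category C = 18-27 months.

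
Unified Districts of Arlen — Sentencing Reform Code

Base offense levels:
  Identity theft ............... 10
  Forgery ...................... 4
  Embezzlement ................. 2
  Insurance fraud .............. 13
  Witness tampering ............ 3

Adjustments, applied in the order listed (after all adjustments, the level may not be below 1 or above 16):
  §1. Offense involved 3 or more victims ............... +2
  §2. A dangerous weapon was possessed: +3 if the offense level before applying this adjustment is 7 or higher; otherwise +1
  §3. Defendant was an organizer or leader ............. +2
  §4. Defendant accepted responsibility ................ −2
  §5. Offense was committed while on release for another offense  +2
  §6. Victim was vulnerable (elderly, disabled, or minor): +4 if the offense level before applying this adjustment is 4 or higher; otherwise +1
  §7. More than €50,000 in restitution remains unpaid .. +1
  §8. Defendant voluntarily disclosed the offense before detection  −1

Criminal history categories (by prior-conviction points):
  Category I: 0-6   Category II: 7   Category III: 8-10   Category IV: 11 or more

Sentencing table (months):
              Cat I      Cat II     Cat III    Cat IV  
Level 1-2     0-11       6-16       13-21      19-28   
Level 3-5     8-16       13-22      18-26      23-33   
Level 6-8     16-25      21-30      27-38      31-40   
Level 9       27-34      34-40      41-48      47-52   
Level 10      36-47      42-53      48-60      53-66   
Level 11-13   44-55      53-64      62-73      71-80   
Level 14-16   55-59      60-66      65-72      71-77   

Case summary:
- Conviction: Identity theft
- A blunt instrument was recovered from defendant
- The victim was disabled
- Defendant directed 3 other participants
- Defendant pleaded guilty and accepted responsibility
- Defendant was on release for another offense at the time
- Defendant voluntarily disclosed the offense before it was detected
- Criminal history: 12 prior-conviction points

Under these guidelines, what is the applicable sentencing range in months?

71-77 months

Base offense level for identity theft: 10.
§1 does not apply.
§2 applies (level before this adjustment is 10 ≥ 7, so +3): 10 + 3 = 13.
§3 applies: 13 + 2 = 15.
§4 applies: 15 − 2 = 13.
§5 applies: 13 + 2 = 15.
§6 applies (level before this adjustment is 15 ≥ 4, so +4): 15 + 4 = 19.
§7 does not apply.
§8 applies: 19 − 1 = 18.
Level 18 exceeds the maximum of 16; capped at 16.
Final offense level: 16.
Criminal history: 12 prior points → Category IV (11+).
Level 16 falls in the 14-16 band.
Grid: Level 14-16 × Category IV = 71-77 months.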